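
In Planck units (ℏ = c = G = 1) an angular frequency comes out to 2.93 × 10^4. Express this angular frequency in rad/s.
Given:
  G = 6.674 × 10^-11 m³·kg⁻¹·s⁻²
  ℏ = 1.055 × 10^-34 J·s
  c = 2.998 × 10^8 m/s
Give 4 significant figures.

5.434 × 10^47 rad/s

One Planck angular frequency: ω_P = √(c⁵/(ℏG)) = 1.855 × 10^43 rad/s.
2.93 × 10^4 × 1.855 × 10^43 rad/s = 5.434 × 10^47 rad/s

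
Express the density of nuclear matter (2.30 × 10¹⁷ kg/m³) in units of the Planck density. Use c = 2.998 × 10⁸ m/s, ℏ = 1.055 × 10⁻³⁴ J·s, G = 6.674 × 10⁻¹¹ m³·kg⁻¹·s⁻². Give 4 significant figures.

Planck density: ρ_P = c⁵/(ℏG²) = 5.154 × 10⁹⁶ kg/m³.
2.30 × 10¹⁷ / 5.154 × 10⁹⁶ = 4.463 × 10⁻⁸⁰

4.463 × 10⁻⁸⁰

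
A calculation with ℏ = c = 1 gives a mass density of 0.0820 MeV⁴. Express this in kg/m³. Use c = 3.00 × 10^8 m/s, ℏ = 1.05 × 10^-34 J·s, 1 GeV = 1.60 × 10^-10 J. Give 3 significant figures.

Mass density is [E]/(c²[L]³) = [E]⁴/(ℏ³c⁵).
1 GeV⁴ → 1/(ℏ³c⁵) × (1 GeV in J)⁴ = 2.33 × 10^20 kg/m³.
Convert the energy scale: 0.0820 MeV⁴ = 8.20 × 10^-14 GeV⁴.
Result: 8.20 × 10^-14 × 2.33 × 10^20 = 1.91 × 10^7 kg/m³.

1.91 × 10^7 kg/m³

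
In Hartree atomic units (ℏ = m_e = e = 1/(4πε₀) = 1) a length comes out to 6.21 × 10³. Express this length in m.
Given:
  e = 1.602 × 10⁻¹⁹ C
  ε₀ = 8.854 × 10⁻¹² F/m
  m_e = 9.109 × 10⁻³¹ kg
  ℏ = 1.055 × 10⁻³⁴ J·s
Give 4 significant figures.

3.290 × 10⁻⁷ m

One Bohr radius: a₀ = 4πε₀ℏ²/(m_e e²) = 5.297 × 10⁻¹¹ m.
6.21 × 10³ × 5.297 × 10⁻¹¹ m = 3.290 × 10⁻⁷ m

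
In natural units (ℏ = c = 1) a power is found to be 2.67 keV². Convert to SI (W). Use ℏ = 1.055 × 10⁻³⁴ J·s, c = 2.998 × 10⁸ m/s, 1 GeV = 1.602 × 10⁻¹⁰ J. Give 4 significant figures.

649.5 W

Power is [E]/[T] = [E]²/ℏ.
1 GeV² → 1/ℏ × (1 GeV in J)² = 2.433 × 10¹⁴ W.
Convert the energy scale: 2.67 keV² = 2.67 × 10⁻¹² GeV².
Result: 2.67 × 10⁻¹² × 2.433 × 10¹⁴ = 649.5 W.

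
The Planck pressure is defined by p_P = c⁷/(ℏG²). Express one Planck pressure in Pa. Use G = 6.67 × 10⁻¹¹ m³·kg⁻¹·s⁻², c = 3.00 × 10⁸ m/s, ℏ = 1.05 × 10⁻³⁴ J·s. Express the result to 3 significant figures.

p_P = c⁷/(ℏG²)
  = 2.19 × 10⁵⁹ / 4.67 × 10⁻⁵⁵
  = 4.68 × 10¹¹³ Pa

4.68 × 10¹¹³ Pa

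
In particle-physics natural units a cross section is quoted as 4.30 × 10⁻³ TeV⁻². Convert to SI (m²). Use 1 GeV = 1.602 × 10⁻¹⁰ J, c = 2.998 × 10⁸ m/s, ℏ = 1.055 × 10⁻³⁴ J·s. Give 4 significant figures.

Area is [L]² = [E]⁻²·(ℏc)²; restore (ℏc)².
1 GeV⁻² → (ℏc)² × (1 GeV in J)⁻² = 3.898 × 10⁻³² m².
Convert the energy scale: 4.30 × 10⁻³ TeV⁻² = 4.30 × 10⁻⁹ GeV⁻².
Result: 4.30 × 10⁻⁹ × 3.898 × 10⁻³² = 1.676 × 10⁻⁴⁰ m².

1.676 × 10⁻⁴⁰ m²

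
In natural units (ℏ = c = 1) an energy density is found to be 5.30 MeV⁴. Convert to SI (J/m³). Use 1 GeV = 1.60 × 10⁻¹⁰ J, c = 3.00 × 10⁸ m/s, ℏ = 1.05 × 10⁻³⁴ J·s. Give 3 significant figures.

1.11 × 10²⁶ J/m³

[E]/[L]³ = [E]⁴/(ℏc)³; restore (ℏc)⁻³.
1 GeV⁴ → 1/(ℏc)³ × (1 GeV in J)⁴ = 2.10 × 10³⁷ J/m³.
Convert the energy scale: 5.30 MeV⁴ = 5.30 × 10⁻¹² GeV⁴.
Result: 5.30 × 10⁻¹² × 2.10 × 10³⁷ = 1.11 × 10²⁶ J/m³.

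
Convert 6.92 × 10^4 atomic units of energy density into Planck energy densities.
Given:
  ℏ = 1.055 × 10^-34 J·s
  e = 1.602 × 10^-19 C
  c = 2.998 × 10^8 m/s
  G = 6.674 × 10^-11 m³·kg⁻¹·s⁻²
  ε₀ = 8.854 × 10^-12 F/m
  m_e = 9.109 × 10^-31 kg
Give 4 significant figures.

atomic unit of energy density: u_au = E_h/a₀³ = m_e⁴e¹⁰/((4πε₀)⁵ℏ⁸) = 2.929 × 10^13 J/m³
Planck energy density: u_P = c⁷/(ℏG²) = 4.632 × 10^113 J/m³
6.92 × 10^4 × 2.929 × 10^13 / 4.632 × 10^113 = 4.376 × 10^-96

4.376 × 10^-96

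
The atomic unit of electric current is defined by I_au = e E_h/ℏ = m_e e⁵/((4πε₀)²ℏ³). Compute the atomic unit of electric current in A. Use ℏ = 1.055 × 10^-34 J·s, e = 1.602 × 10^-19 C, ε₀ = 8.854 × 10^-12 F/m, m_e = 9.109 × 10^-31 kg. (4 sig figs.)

I_au = e E_h/ℏ = m_e e⁵/((4πε₀)²ℏ³)
E_h = 4.354 × 10^-18 J
e·E_h/ℏ = 6.612 × 10^-3 A

6.612 × 10^-3 A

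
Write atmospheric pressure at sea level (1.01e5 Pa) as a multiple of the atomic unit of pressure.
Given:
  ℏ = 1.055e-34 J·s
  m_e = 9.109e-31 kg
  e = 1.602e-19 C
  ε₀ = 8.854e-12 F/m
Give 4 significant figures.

atomic unit of pressure: P_au = E_h/a₀³ = m_e⁴e¹⁰/((4πε₀)⁵ℏ⁸) = 2.929e13 Pa.
1.01e5 / 2.929e13 = 3.448e-9

3.448e-9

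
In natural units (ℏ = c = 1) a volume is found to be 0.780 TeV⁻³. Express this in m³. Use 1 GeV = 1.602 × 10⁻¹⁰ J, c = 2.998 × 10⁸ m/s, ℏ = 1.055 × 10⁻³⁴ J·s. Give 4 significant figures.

6.003 × 10⁻⁵⁷ m³

Volume is [L]³ = [E]⁻³·(ℏc)³.
1 GeV⁻³ → (ℏc)³ × (1 GeV in J)⁻³ = 7.696 × 10⁻⁴⁸ m³.
Convert the energy scale: 0.780 TeV⁻³ = 7.80 × 10⁻¹⁰ GeV⁻³.
Result: 7.80 × 10⁻¹⁰ × 7.696 × 10⁻⁴⁸ = 6.003 × 10⁻⁵⁷ m³.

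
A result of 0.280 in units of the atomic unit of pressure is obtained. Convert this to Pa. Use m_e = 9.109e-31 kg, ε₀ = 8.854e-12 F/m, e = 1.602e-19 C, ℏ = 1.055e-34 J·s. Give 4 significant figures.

One atomic unit of pressure: P_au = E_h/a₀³ = m_e⁴e¹⁰/((4πε₀)⁵ℏ⁸) = 2.929e13 Pa.
0.280 × 2.929e13 Pa = 8.202e12 Pa

8.202e12 Pa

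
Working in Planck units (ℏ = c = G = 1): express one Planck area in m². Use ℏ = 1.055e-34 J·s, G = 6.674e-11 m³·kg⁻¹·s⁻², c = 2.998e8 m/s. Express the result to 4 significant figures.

2.613e-70 m²

Dimensional analysis gives A_P = ℏG/c³.
  = 7.041e-45 / 2.695e25
  = 2.613e-70 m²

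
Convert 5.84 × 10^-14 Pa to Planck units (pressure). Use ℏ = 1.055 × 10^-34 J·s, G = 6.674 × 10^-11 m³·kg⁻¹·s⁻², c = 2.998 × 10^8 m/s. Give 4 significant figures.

Planck pressure: p_P = c⁷/(ℏG²) = 4.632 × 10^113 Pa.
5.84 × 10^-14 / 4.632 × 10^113 = 1.261 × 10^-127

1.261 × 10^-127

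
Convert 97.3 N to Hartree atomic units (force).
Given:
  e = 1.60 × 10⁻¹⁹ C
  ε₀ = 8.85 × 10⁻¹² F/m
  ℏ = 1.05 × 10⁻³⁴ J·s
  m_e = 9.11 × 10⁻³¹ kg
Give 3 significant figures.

1.17 × 10⁹

atomic unit of force: F_au = E_h/a₀ = m_e²e⁶/((4πε₀)³ℏ⁴) = 8.33 × 10⁻⁸ N.
97.3 / 8.33 × 10⁻⁸ = 1.17 × 10⁹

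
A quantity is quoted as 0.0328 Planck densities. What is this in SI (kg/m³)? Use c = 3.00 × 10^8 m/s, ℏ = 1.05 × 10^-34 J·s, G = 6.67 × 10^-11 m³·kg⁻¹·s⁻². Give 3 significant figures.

One Planck density: ρ_P = c⁵/(ℏG²) = 5.20 × 10^96 kg/m³.
0.0328 × 5.20 × 10^96 kg/m³ = 1.71 × 10^95 kg/m³

1.71 × 10^95 kg/m³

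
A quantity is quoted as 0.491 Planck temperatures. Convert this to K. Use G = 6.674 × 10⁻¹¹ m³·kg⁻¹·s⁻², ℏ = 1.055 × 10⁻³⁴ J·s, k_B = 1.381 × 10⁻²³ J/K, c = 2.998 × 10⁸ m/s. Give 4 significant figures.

6.957 × 10³¹ K

One Planck temperature: T_P = √(ℏc⁵/G) / k_B = 1.417 × 10³² K.
0.491 × 1.417 × 10³² K = 6.957 × 10³¹ K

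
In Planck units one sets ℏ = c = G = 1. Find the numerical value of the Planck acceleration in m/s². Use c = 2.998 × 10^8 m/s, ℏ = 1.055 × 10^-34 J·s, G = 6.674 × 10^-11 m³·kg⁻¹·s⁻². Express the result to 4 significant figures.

a_P = √(c⁷/(ℏG))
  = √(3.092 × 10^103)
  = 5.560 × 10^51 m/s²

5.560 × 10^51 m/s²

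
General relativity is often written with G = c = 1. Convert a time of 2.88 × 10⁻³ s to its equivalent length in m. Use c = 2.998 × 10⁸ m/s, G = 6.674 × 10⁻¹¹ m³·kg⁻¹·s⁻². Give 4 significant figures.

Time → length via c.
2.88 × 10⁻³ s × (c) = 8.634 × 10⁵ m

8.634 × 10⁵ m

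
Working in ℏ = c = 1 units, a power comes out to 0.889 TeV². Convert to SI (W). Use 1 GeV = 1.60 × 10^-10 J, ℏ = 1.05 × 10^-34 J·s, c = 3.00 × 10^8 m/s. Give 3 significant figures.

Power is [E]/[T] = [E]²/ℏ.
1 GeV² → 1/ℏ × (1 GeV in J)² = 2.44 × 10^14 W.
Convert the energy scale: 0.889 TeV² = 8.89 × 10^5 GeV².
Result: 8.89 × 10^5 × 2.44 × 10^14 = 2.17 × 10^20 W.

2.17 × 10^20 W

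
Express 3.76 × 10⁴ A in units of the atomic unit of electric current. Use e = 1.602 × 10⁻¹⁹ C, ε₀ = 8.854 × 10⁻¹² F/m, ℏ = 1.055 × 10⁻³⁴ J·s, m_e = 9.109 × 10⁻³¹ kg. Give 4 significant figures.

5.687 × 10⁶

atomic unit of electric current: I_au = e E_h/ℏ = m_e e⁵/((4πε₀)²ℏ³) = 6.612 × 10⁻³ A.
3.76 × 10⁴ / 6.612 × 10⁻³ = 5.687 × 10⁶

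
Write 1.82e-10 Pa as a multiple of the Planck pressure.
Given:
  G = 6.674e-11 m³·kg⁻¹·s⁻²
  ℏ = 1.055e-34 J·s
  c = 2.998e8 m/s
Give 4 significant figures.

3.929e-124

Planck pressure: p_P = c⁷/(ℏG²) = 4.632e113 Pa.
1.82e-10 / 4.632e113 = 3.929e-124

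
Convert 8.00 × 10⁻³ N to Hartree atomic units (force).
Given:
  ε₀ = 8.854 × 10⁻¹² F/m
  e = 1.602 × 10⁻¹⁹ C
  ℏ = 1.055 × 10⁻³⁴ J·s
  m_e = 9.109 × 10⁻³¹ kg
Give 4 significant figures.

atomic unit of force: F_au = E_h/a₀ = m_e²e⁶/((4πε₀)³ℏ⁴) = 8.220 × 10⁻⁸ N.
8.00 × 10⁻³ / 8.220 × 10⁻⁸ = 9.733 × 10⁴

9.733 × 10⁴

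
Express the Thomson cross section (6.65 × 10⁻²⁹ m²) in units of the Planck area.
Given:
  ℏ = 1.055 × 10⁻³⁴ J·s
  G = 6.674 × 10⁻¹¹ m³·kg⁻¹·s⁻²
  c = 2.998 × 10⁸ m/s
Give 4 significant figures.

Planck area: A_P = ℏG/c³ = 2.613 × 10⁻⁷⁰ m².
6.65 × 10⁻²⁹ / 2.613 × 10⁻⁷⁰ = 2.545 × 10⁴¹

2.545 × 10⁴¹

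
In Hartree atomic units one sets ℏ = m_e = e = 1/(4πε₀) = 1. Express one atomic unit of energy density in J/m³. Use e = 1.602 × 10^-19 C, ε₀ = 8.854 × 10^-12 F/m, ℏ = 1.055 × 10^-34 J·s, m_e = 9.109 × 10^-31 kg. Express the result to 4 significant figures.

2.929 × 10^13 J/m³

u_au = E_h/a₀³ = m_e⁴e¹⁰/((4πε₀)⁵ℏ⁸)
E_h = 4.354 × 10^-18 J
a₀ = 5.297 × 10^-11 m
E_h/a₀³ = 2.929 × 10^13 J/m³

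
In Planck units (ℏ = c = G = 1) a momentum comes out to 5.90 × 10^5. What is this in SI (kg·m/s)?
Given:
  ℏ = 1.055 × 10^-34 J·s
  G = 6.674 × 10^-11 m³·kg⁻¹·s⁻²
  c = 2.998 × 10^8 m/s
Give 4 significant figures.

One Planck momentum: p_P = √(ℏc³/G) = 6.527 kg·m/s.
5.90 × 10^5 × 6.527 kg·m/s = 3.851 × 10^6 kg·m/s

3.851 × 10^6 kg·m/s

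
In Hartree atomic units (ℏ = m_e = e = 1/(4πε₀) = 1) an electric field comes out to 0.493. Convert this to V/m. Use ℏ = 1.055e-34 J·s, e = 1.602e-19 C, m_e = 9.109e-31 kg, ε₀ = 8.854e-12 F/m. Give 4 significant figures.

One atomic unit of electric field: E_au = E_h/(e a₀) = m_e²e⁵/((4πε₀)³ℏ⁴) = 5.131e11 V/m.
0.493 × 5.131e11 V/m = 2.530e11 V/m

2.530e11 V/m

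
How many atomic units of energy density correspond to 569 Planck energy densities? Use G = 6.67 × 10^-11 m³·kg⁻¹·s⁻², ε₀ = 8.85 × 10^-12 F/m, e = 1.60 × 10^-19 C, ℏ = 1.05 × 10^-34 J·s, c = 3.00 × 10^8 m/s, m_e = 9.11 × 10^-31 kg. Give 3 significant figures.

Planck energy density: u_P = c⁷/(ℏG²) = 4.68 × 10^113 J/m³
atomic unit of energy density: u_au = E_h/a₀³ = m_e⁴e¹⁰/((4πε₀)⁵ℏ⁸) = 3.01 × 10^13 J/m³
569 × 4.68 × 10^113 / 3.01 × 10^13 = 8.84 × 10^102

8.84 × 10^102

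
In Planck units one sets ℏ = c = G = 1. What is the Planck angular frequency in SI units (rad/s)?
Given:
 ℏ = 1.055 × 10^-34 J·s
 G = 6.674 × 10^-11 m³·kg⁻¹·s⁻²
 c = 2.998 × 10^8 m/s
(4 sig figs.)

1.855 × 10^43 rad/s

ω_P = √(c⁵/(ℏG))
  = √(3.440 × 10^86)
  = 1.855 × 10^43 rad/s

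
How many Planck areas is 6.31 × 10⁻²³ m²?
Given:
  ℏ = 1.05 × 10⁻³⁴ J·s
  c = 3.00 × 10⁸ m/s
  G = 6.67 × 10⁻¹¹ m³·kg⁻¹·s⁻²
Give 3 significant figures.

Planck area: A_P = ℏG/c³ = 2.59 × 10⁻⁷⁰ m².
6.31 × 10⁻²³ / 2.59 × 10⁻⁷⁰ = 2.43 × 10⁴⁷

2.43 × 10⁴⁷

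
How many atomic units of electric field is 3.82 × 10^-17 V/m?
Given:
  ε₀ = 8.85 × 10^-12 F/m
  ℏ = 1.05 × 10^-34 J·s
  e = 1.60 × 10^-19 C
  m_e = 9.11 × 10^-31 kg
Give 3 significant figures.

7.34 × 10^-29

atomic unit of electric field: E_au = E_h/(e a₀) = m_e²e⁵/((4πε₀)³ℏ⁴) = 5.20 × 10^11 V/m.
3.82 × 10^-17 / 5.20 × 10^11 = 7.34 × 10^-29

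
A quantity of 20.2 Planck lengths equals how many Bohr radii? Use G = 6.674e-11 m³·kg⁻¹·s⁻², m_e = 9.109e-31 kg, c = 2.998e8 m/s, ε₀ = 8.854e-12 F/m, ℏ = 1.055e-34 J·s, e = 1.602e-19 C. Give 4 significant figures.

Planck length: ℓ_P = √(ℏG/c³) = 1.616e-35 m
Bohr radius: a₀ = 4πε₀ℏ²/(m_e e²) = 5.297e-11 m
20.2 × 1.616e-35 / 5.297e-11 = 6.164e-24

6.164e-24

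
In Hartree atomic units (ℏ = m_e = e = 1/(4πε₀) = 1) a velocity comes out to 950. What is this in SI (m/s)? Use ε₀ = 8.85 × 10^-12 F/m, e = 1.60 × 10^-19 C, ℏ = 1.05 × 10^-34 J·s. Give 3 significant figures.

One atomic unit of velocity: v_au = e²/(4πε₀ℏ) = 2.19 × 10^6 m/s.
950 × 2.19 × 10^6 m/s = 2.08 × 10^9 m/s

2.08 × 10^9 m/s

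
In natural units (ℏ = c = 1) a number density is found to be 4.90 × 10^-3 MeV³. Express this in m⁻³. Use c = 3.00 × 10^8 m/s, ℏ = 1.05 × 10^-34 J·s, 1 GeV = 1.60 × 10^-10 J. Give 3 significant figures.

6.42 × 10^35 m⁻³

Number density is [L]⁻³ = [E]³/(ℏc)³.
1 GeV³ → 1/(ℏc)³ × (1 GeV in J)³ = 1.31 × 10^47 m⁻³.
Convert the energy scale: 4.90 × 10^-3 MeV³ = 4.90 × 10^-12 GeV³.
Result: 4.90 × 10^-12 × 1.31 × 10^47 = 6.42 × 10^35 m⁻³.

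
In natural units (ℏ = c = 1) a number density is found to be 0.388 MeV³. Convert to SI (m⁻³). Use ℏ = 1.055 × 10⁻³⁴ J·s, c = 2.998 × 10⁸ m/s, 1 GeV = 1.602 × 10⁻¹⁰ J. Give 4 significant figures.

5.042 × 10³⁷ m⁻³

Number density is [L]⁻³ = [E]³/(ℏc)³.
1 GeV³ → 1/(ℏc)³ × (1 GeV in J)³ = 1.299 × 10⁴⁷ m⁻³.
Convert the energy scale: 0.388 MeV³ = 3.88 × 10⁻¹⁰ GeV³.
Result: 3.88 × 10⁻¹⁰ × 1.299 × 10⁴⁷ = 5.042 × 10³⁷ m⁻³.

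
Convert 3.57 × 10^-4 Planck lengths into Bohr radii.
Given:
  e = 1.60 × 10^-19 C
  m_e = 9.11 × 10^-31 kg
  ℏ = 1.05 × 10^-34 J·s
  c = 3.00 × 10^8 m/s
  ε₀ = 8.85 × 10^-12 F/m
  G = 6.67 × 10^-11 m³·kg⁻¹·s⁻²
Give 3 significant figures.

Planck length: ℓ_P = √(ℏG/c³) = 1.61 × 10^-35 m
Bohr radius: a₀ = 4πε₀ℏ²/(m_e e²) = 5.26 × 10^-11 m
3.57 × 10^-4 × 1.61 × 10^-35 / 5.26 × 10^-11 = 1.09 × 10^-28

1.09 × 10^-28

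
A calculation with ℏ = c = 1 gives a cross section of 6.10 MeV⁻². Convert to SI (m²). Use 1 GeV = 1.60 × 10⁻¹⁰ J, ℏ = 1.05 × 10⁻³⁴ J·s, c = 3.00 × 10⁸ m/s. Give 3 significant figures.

Area is [L]² = [E]⁻²·(ℏc)²; restore (ℏc)².
1 GeV⁻² → (ℏc)² × (1 GeV in J)⁻² = 3.88 × 10⁻³² m².
Convert the energy scale: 6.10 MeV⁻² = 6.10 × 10⁶ GeV⁻².
Result: 6.10 × 10⁶ × 3.88 × 10⁻³² = 2.36 × 10⁻²⁵ m².

2.36 × 10⁻²⁵ m²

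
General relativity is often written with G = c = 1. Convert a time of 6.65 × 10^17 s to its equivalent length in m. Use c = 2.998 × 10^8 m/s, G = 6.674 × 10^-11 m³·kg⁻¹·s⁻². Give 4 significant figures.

1.994 × 10^26 m

Time → length via c.
6.65 × 10^17 s × (c) = 1.994 × 10^26 m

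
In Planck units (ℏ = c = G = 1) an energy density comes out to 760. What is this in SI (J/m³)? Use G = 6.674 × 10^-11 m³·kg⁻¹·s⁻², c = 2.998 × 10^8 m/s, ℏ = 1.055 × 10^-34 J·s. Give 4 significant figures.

One Planck energy density: u_P = c⁷/(ℏG²) = 4.632 × 10^113 J/m³.
760 × 4.632 × 10^113 J/m³ = 3.521 × 10^116 J/m³

3.521 × 10^116 J/m³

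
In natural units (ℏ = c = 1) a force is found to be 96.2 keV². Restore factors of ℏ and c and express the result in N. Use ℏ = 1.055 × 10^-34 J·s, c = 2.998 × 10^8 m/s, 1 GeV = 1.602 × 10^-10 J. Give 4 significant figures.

7.806 × 10^-5 N

Force is [E]/[L] = [E]²/(ℏc); restore (ℏc)⁻¹.
1 GeV² → 1/(ℏc) × (1 GeV in J)² = 8.114 × 10^5 N.
Convert the energy scale: 96.2 keV² = 9.62 × 10^-11 GeV².
Result: 9.62 × 10^-11 × 8.114 × 10^5 = 7.806 × 10^-5 N.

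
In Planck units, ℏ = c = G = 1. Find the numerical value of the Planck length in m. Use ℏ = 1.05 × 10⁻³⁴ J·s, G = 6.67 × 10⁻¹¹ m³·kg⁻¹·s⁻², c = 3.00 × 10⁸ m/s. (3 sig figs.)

1.61 × 10⁻³⁵ m

The unique combination of the constants set to 1 with dimensions of length is ℓ_P = √(ℏG/c³).
  = √(2.59 × 10⁻⁷⁰)
  = 1.61 × 10⁻³⁵ m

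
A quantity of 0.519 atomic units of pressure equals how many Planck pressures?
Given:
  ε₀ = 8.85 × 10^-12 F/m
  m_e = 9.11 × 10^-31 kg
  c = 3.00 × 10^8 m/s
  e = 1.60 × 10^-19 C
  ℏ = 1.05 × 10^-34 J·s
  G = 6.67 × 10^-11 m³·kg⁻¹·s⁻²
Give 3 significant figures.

3.34 × 10^-101

atomic unit of pressure: P_au = E_h/a₀³ = m_e⁴e¹⁰/((4πε₀)⁵ℏ⁸) = 3.01 × 10^13 Pa
Planck pressure: p_P = c⁷/(ℏG²) = 4.68 × 10^113 Pa
0.519 × 3.01 × 10^13 / 4.68 × 10^113 = 3.34 × 10^-101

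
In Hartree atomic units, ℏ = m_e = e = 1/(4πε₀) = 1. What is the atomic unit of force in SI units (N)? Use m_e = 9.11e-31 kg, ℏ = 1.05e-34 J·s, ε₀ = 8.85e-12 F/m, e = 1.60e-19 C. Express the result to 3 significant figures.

The unique combination of the constants set to 1 with dimensions of force is F_au = E_h/a₀ = m_e²e⁶/((4πε₀)³ℏ⁴).
E_h = 4.38e-18 J
a₀ = 5.26e-11 m
E_h/a₀ = 8.33e-8 N

8.33e-8 N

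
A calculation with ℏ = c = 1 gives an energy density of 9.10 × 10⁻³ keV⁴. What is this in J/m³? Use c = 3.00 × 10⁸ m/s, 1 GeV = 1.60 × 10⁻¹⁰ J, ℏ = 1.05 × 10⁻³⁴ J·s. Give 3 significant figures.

[E]/[L]³ = [E]⁴/(ℏc)³; restore (ℏc)⁻³.
1 GeV⁴ → 1/(ℏc)³ × (1 GeV in J)⁴ = 2.10 × 10³⁷ J/m³.
Convert the energy scale: 9.10 × 10⁻³ keV⁴ = 9.10 × 10⁻²⁷ GeV⁴.
Result: 9.10 × 10⁻²⁷ × 2.10 × 10³⁷ = 1.91 × 10¹¹ J/m³.

1.91 × 10¹¹ J/m³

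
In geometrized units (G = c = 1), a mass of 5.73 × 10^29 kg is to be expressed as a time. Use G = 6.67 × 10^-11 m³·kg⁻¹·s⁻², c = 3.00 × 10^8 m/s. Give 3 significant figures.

Mass → time via G/c³.
5.73 × 10^29 kg × (G/c³) = 1.42 × 10^-6 s

1.42 × 10^-6 s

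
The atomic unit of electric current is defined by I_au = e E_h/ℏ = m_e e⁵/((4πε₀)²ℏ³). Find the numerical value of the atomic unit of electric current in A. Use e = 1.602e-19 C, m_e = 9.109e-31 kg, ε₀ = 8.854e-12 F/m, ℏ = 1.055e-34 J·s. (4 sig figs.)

6.612e-3 A

I_au = e E_h/ℏ = m_e e⁵/((4πε₀)²ℏ³)
E_h = 4.354e-18 J
e·E_h/ℏ = 6.612e-3 A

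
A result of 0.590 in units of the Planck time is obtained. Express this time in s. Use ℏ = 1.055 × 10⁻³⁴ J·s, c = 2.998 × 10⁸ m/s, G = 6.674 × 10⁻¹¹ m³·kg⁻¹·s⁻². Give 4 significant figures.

One Planck time: t_P = √(ℏG/c⁵) = 5.392 × 10⁻⁴⁴ s.
0.590 × 5.392 × 10⁻⁴⁴ s = 3.181 × 10⁻⁴⁴ s

3.181 × 10⁻⁴⁴ s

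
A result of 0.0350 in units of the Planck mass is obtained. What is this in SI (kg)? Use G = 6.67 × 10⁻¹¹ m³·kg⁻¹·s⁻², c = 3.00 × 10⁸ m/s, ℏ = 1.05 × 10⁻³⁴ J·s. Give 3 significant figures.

7.61 × 10⁻¹⁰ kg

One Planck mass: m_P = √(ℏc/G) = 2.17 × 10⁻⁸ kg.
0.0350 × 2.17 × 10⁻⁸ kg = 7.61 × 10⁻¹⁰ kg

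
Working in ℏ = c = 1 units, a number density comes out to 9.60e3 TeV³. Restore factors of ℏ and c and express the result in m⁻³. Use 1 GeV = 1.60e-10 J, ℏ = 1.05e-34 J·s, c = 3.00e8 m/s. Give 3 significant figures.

1.26e60 m⁻³

Number density is [L]⁻³ = [E]³/(ℏc)³.
1 GeV³ → 1/(ℏc)³ × (1 GeV in J)³ = 1.31e47 m⁻³.
Convert the energy scale: 9.60e3 TeV³ = 9.60e12 GeV³.
Result: 9.60e12 × 1.31e47 = 1.26e60 m⁻³.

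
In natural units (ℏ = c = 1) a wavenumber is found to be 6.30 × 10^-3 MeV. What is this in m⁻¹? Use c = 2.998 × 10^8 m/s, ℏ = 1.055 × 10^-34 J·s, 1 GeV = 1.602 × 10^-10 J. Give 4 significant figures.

Inverse length is [E]/(ℏc).
1 GeV → 1/(ℏc) × (1 GeV in J) = 5.065 × 10^15 m⁻¹.
Convert the energy scale: 6.30 × 10^-3 MeV = 6.30 × 10^-6 GeV.
Result: 6.30 × 10^-6 × 5.065 × 10^15 = 3.191 × 10^10 m⁻¹.

3.191 × 10^10 m⁻¹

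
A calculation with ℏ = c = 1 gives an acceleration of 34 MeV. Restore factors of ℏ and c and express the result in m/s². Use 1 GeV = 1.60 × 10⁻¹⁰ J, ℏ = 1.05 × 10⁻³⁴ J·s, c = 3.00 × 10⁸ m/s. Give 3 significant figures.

1.55 × 10³¹ m/s²

Acceleration is [L]/[T]² = c·[E]/ℏ.
1 GeV → c/ℏ × (1 GeV in J) = 4.57 × 10³² m/s².
Convert the energy scale: 34 MeV = 0.0340 GeV.
Result: 0.0340 × 4.57 × 10³² = 1.55 × 10³¹ m/s².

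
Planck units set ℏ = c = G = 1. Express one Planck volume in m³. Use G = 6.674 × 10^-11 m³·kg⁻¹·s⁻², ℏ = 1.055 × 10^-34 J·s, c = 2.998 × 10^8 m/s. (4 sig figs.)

From ℏ = c = G = 1 the volume scale is V_P = (ℏG/c³)^(3/2).
  = √(1.784 × 10^-209)
  = 4.224 × 10^-105 m³

4.224 × 10^-105 m³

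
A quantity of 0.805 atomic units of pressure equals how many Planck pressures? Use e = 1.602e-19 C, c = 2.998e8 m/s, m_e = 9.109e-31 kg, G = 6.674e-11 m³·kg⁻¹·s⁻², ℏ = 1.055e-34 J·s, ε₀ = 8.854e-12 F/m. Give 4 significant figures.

atomic unit of pressure: P_au = E_h/a₀³ = m_e⁴e¹⁰/((4πε₀)⁵ℏ⁸) = 2.929e13 Pa
Planck pressure: p_P = c⁷/(ℏG²) = 4.632e113 Pa
0.805 × 2.929e13 / 4.632e113 = 5.090e-101

5.090e-101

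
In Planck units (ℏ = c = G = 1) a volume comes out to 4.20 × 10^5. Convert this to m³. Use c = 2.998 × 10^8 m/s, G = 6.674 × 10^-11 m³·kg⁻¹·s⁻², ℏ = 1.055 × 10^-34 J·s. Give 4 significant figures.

One Planck volume: V_P = (ℏG/c³)^(3/2) = 4.224 × 10^-105 m³.
4.20 × 10^5 × 4.224 × 10^-105 m³ = 1.774 × 10^-99 m³

1.774 × 10^-99 m³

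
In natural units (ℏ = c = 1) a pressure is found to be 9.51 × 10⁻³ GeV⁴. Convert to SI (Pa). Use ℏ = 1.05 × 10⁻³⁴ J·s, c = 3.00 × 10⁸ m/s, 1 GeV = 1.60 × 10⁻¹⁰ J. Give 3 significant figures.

Pressure is [E]/[L]³ = [E]⁴/(ℏc)³.
1 GeV⁴ → 1/(ℏc)³ × (1 GeV in J)⁴ = 2.10 × 10³⁷ Pa.
Result: 9.51 × 10⁻³ × 2.10 × 10³⁷ = 1.99 × 10³⁵ Pa.

1.99 × 10³⁵ Pa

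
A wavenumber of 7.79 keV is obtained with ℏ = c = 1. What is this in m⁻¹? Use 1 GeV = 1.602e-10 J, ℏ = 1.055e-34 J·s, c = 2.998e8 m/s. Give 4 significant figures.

3.946e10 m⁻¹

Inverse length is [E]/(ℏc).
1 GeV → 1/(ℏc) × (1 GeV in J) = 5.065e15 m⁻¹.
Convert the energy scale: 7.79 keV = 7.79e-6 GeV.
Result: 7.79e-6 × 5.065e15 = 3.946e10 m⁻¹.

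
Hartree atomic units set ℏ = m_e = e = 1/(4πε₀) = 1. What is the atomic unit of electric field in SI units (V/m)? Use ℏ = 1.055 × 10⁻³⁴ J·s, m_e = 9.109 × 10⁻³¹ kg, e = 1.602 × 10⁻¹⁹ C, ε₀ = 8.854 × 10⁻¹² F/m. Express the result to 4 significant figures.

Dimensional analysis gives E_au = E_h/(e a₀) = m_e²e⁵/((4πε₀)³ℏ⁴).
E_h = 4.354 × 10⁻¹⁸ J
a₀ = 5.297 × 10⁻¹¹ m
E_h/(e·a₀) = 5.131 × 10¹¹ V/m

5.131 × 10¹¹ V/m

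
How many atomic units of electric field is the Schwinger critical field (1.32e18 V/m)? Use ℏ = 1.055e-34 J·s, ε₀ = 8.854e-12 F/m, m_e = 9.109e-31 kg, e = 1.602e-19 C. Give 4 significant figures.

atomic unit of electric field: E_au = E_h/(e a₀) = m_e²e⁵/((4πε₀)³ℏ⁴) = 5.131e11 V/m.
1.32e18 / 5.131e11 = 2.573e6

2.573e6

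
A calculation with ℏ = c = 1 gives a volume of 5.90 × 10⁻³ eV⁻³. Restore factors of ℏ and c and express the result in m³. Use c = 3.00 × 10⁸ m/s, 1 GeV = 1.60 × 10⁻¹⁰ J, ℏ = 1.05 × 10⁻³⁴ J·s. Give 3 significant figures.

4.50 × 10⁻²³ m³

Volume is [L]³ = [E]⁻³·(ℏc)³.
1 GeV⁻³ → (ℏc)³ × (1 GeV in J)⁻³ = 7.63 × 10⁻⁴⁸ m³.
Convert the energy scale: 5.90 × 10⁻³ eV⁻³ = 5.90 × 10²⁴ GeV⁻³.
Result: 5.90 × 10²⁴ × 7.63 × 10⁻⁴⁸ = 4.50 × 10⁻²³ m³.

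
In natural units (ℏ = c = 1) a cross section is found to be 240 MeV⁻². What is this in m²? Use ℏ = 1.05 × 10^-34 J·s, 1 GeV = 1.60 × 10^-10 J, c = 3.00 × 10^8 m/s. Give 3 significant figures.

9.30 × 10^-24 m²

Area is [L]² = [E]⁻²·(ℏc)²; restore (ℏc)².
1 GeV⁻² → (ℏc)² × (1 GeV in J)⁻² = 3.88 × 10^-32 m².
Convert the energy scale: 240 MeV⁻² = 2.40 × 10^8 GeV⁻².
Result: 2.40 × 10^8 × 3.88 × 10^-32 = 9.30 × 10^-24 m².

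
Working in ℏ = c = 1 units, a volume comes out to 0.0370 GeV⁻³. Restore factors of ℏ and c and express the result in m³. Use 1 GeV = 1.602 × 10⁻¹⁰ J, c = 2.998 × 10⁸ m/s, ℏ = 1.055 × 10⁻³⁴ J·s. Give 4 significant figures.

2.848 × 10⁻⁴⁹ m³

Volume is [L]³ = [E]⁻³·(ℏc)³.
1 GeV⁻³ → (ℏc)³ × (1 GeV in J)⁻³ = 7.696 × 10⁻⁴⁸ m³.
Result: 0.0370 × 7.696 × 10⁻⁴⁸ = 2.848 × 10⁻⁴⁹ m³.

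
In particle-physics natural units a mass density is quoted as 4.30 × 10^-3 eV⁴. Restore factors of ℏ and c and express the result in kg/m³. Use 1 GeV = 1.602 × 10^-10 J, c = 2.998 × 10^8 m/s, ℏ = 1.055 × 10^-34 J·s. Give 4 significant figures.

9.959 × 10^-19 kg/m³

Mass density is [E]/(c²[L]³) = [E]⁴/(ℏ³c⁵).
1 GeV⁴ → 1/(ℏ³c⁵) × (1 GeV in J)⁴ = 2.316 × 10^20 kg/m³.
Convert the energy scale: 4.30 × 10^-3 eV⁴ = 4.30 × 10^-39 GeV⁴.
Result: 4.30 × 10^-39 × 2.316 × 10^20 = 9.959 × 10^-19 kg/m³.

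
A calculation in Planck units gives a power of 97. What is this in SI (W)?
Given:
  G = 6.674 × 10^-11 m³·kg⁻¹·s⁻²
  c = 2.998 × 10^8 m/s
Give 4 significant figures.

3.520 × 10^54 W

One Planck power: P_P = c⁵/G = 3.629 × 10^52 W.
97 × 3.629 × 10^52 W = 3.520 × 10^54 W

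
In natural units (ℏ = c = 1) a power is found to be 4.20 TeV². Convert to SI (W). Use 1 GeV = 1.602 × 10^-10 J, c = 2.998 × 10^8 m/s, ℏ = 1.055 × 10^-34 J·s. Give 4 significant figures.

Power is [E]/[T] = [E]²/ℏ.
1 GeV² → 1/ℏ × (1 GeV in J)² = 2.433 × 10^14 W.
Convert the energy scale: 4.20 TeV² = 4.20 × 10^6 GeV².
Result: 4.20 × 10^6 × 2.433 × 10^14 = 1.022 × 10^21 W.

1.022 × 10^21 W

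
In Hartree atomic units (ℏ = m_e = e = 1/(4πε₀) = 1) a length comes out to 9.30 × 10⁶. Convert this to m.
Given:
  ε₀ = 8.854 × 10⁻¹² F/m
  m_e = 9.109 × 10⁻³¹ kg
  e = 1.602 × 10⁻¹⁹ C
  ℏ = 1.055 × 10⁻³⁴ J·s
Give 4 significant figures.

4.927 × 10⁻⁴ m

One Bohr radius: a₀ = 4πε₀ℏ²/(m_e e²) = 5.297 × 10⁻¹¹ m.
9.30 × 10⁶ × 5.297 × 10⁻¹¹ m = 4.927 × 10⁻⁴ m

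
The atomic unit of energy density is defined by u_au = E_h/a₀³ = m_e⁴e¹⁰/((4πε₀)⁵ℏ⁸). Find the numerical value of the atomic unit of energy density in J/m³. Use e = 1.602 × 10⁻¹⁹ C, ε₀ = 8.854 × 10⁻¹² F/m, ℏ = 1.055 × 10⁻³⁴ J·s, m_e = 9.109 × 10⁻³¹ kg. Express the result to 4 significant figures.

2.929 × 10¹³ J/m³

u_au = E_h/a₀³ = m_e⁴e¹⁰/((4πε₀)⁵ℏ⁸)
E_h = 4.354 × 10⁻¹⁸ J
a₀ = 5.297 × 10⁻¹¹ m
E_h/a₀³ = 2.929 × 10¹³ J/m³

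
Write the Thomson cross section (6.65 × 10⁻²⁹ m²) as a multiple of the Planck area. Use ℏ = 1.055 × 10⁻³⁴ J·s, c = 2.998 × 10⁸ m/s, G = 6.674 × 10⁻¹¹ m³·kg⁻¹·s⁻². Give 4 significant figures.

2.545 × 10⁴¹

Planck area: A_P = ℏG/c³ = 2.613 × 10⁻⁷⁰ m².
6.65 × 10⁻²⁹ / 2.613 × 10⁻⁷⁰ = 2.545 × 10⁴¹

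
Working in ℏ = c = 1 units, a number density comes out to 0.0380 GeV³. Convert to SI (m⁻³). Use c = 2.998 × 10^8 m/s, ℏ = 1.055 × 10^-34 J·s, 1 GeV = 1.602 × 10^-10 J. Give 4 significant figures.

4.938 × 10^45 m⁻³

Number density is [L]⁻³ = [E]³/(ℏc)³.
1 GeV³ → 1/(ℏc)³ × (1 GeV in J)³ = 1.299 × 10^47 m⁻³.
Result: 0.0380 × 1.299 × 10^47 = 4.938 × 10^45 m⁻³.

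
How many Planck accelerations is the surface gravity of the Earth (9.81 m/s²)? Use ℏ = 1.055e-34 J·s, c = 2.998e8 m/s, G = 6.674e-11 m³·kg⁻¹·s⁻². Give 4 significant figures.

Planck acceleration: a_P = √(c⁷/(ℏG)) = 5.560e51 m/s².
9.81 / 5.560e51 = 1.764e-51

1.764e-51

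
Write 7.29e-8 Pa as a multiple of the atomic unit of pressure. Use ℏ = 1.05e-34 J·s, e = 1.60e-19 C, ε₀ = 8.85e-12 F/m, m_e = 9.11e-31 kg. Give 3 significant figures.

2.42e-21

atomic unit of pressure: P_au = E_h/a₀³ = m_e⁴e¹⁰/((4πε₀)⁵ℏ⁸) = 3.01e13 Pa.
7.29e-8 / 3.01e13 = 2.42e-21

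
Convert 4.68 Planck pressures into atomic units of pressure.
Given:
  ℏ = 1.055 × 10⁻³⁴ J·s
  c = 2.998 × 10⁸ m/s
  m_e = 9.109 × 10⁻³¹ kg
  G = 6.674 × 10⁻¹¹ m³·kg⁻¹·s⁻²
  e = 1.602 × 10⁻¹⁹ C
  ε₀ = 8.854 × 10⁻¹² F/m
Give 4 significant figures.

7.401 × 10¹⁰⁰

Planck pressure: p_P = c⁷/(ℏG²) = 4.632 × 10¹¹³ Pa
atomic unit of pressure: P_au = E_h/a₀³ = m_e⁴e¹⁰/((4πε₀)⁵ℏ⁸) = 2.929 × 10¹³ Pa
4.68 × 4.632 × 10¹¹³ / 2.929 × 10¹³ = 7.401 × 10¹⁰⁰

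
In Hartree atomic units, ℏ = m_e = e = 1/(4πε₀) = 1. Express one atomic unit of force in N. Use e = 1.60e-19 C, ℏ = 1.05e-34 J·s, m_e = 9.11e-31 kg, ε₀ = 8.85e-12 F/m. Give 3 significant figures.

8.33e-8 N

Dimensional analysis gives F_au = E_h/a₀ = m_e²e⁶/((4πε₀)³ℏ⁴).
E_h = 4.38e-18 J
a₀ = 5.26e-11 m
E_h/a₀ = 8.33e-8 N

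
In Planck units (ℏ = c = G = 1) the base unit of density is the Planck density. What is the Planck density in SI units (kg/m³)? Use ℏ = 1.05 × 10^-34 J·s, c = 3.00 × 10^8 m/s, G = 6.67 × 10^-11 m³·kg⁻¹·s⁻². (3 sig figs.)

5.20 × 10^96 kg/m³

ρ_P = c⁵/(ℏG²)
  = 2.43 × 10^42 / 4.67 × 10^-55
  = 5.20 × 10^96 kg/m³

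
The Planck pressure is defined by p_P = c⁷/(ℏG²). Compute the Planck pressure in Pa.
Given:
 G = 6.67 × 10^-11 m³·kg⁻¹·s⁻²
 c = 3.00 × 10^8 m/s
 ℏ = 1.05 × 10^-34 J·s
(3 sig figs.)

4.68 × 10^113 Pa

p_P = c⁷/(ℏG²)
  = 2.19 × 10^59 / 4.67 × 10^-55
  = 4.68 × 10^113 Pa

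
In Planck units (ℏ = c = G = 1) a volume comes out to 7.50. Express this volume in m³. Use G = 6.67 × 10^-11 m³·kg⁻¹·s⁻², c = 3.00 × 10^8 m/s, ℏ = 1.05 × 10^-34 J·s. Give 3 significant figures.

3.13 × 10^-104 m³

One Planck volume: V_P = (ℏG/c³)^(3/2) = 4.18 × 10^-105 m³.
7.50 × 4.18 × 10^-105 m³ = 3.13 × 10^-104 m³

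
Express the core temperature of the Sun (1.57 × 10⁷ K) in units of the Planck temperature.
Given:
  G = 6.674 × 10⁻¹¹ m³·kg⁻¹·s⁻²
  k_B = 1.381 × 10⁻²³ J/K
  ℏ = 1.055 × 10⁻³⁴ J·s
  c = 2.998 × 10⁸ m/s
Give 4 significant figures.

1.108 × 10⁻²⁵

Planck temperature: T_P = √(ℏc⁵/G) / k_B = 1.417 × 10³² K.
1.57 × 10⁷ / 1.417 × 10³² = 1.108 × 10⁻²⁵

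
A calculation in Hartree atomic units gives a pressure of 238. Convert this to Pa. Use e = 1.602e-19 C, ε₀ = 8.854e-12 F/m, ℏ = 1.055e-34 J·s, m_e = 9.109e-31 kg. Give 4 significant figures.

6.971e15 Pa

One atomic unit of pressure: P_au = E_h/a₀³ = m_e⁴e¹⁰/((4πε₀)⁵ℏ⁸) = 2.929e13 Pa.
238 × 2.929e13 Pa = 6.971e15 Pa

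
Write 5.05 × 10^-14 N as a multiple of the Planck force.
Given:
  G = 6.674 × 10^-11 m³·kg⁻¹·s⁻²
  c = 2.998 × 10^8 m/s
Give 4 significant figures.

4.172 × 10^-58

Planck force: F_P = c⁴/G = 1.210 × 10^44 N.
5.05 × 10^-14 / 1.210 × 10^44 = 4.172 × 10^-58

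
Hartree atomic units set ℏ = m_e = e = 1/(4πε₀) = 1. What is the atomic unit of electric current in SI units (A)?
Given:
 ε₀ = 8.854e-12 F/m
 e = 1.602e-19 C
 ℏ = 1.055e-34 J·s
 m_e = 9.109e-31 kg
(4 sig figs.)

From ℏ = m_e = e = 1/(4πε₀) = 1 the current scale is I_au = e E_h/ℏ = m_e e⁵/((4πε₀)²ℏ³).
E_h = 4.354e-18 J
e·E_h/ℏ = 6.612e-3 A

6.612e-3 A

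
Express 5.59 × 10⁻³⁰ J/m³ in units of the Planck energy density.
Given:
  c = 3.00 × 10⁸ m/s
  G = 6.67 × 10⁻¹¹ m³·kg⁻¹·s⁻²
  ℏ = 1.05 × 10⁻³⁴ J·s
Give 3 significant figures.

Planck energy density: u_P = c⁷/(ℏG²) = 4.68 × 10¹¹³ J/m³.
5.59 × 10⁻³⁰ / 4.68 × 10¹¹³ = 1.19 × 10⁻¹⁴³

1.19 × 10⁻¹⁴³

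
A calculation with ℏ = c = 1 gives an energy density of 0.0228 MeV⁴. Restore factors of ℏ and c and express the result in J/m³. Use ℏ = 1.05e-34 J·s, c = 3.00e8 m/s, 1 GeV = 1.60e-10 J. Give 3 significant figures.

[E]/[L]³ = [E]⁴/(ℏc)³; restore (ℏc)⁻³.
1 GeV⁴ → 1/(ℏc)³ × (1 GeV in J)⁴ = 2.10e37 J/m³.
Convert the energy scale: 0.0228 MeV⁴ = 2.28e-14 GeV⁴.
Result: 2.28e-14 × 2.10e37 = 4.78e23 J/m³.

4.78e23 J/m³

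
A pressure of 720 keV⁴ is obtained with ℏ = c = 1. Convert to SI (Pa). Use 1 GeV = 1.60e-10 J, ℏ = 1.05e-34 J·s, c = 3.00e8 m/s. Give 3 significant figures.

1.51e16 Pa

Pressure is [E]/[L]³ = [E]⁴/(ℏc)³.
1 GeV⁴ → 1/(ℏc)³ × (1 GeV in J)⁴ = 2.10e37 Pa.
Convert the energy scale: 720 keV⁴ = 7.20e-22 GeV⁴.
Result: 7.20e-22 × 2.10e37 = 1.51e16 Pa.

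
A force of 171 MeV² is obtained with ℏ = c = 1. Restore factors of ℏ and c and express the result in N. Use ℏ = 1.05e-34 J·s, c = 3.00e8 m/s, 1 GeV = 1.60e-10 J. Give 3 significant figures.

139 N

Force is [E]/[L] = [E]²/(ℏc); restore (ℏc)⁻¹.
1 GeV² → 1/(ℏc) × (1 GeV in J)² = 8.13e5 N.
Convert the energy scale: 171 MeV² = 1.71e-4 GeV².
Result: 1.71e-4 × 8.13e5 = 139 N.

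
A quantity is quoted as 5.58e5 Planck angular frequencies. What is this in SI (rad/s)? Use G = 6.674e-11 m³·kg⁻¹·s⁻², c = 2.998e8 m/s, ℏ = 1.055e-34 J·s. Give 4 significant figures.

1.035e49 rad/s

One Planck angular frequency: ω_P = √(c⁵/(ℏG)) = 1.855e43 rad/s.
5.58e5 × 1.855e43 rad/s = 1.035e49 rad/s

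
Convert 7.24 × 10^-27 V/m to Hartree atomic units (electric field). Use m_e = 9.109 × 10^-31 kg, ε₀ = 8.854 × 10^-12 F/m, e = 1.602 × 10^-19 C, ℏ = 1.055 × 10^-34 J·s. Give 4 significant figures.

atomic unit of electric field: E_au = E_h/(e a₀) = m_e²e⁵/((4πε₀)³ℏ⁴) = 5.131 × 10^11 V/m.
7.24 × 10^-27 / 5.131 × 10^11 = 1.411 × 10^-38

1.411 × 10^-38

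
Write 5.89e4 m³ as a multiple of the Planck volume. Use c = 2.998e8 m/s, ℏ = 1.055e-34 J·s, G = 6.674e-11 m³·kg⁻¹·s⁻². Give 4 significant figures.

Planck volume: V_P = (ℏG/c³)^(3/2) = 4.224e-105 m³.
5.89e4 / 4.224e-105 = 1.394e109

1.394e109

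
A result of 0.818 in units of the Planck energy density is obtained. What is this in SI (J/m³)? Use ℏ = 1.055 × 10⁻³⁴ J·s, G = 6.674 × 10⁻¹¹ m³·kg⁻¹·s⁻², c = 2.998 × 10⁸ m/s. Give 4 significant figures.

3.789 × 10¹¹³ J/m³

One Planck energy density: u_P = c⁷/(ℏG²) = 4.632 × 10¹¹³ J/m³.
0.818 × 4.632 × 10¹¹³ J/m³ = 3.789 × 10¹¹³ J/m³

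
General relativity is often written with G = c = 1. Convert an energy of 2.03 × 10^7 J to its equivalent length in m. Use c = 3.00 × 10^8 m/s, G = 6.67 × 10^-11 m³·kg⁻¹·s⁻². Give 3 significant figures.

1.67 × 10^-37 m

Energy → length via G/c⁴.
2.03 × 10^7 J × (G/c⁴) = 1.67 × 10^-37 m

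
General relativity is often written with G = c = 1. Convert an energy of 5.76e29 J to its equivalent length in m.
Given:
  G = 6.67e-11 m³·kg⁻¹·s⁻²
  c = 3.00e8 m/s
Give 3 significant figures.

4.74e-15 m

Energy → length via G/c⁴.
5.76e29 J × (G/c⁴) = 4.74e-15 m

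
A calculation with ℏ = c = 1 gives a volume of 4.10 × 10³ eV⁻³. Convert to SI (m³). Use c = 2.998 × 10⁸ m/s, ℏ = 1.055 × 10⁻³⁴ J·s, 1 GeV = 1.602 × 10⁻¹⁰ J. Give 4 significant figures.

Volume is [L]³ = [E]⁻³·(ℏc)³.
1 GeV⁻³ → (ℏc)³ × (1 GeV in J)⁻³ = 7.696 × 10⁻⁴⁸ m³.
Convert the energy scale: 4.10 × 10³ eV⁻³ = 4.10 × 10³⁰ GeV⁻³.
Result: 4.10 × 10³⁰ × 7.696 × 10⁻⁴⁸ = 3.155 × 10⁻¹⁷ m³.

3.155 × 10⁻¹⁷ m³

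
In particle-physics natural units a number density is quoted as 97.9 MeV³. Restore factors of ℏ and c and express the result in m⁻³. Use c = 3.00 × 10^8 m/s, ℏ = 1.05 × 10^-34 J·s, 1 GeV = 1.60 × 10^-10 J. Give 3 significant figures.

Number density is [L]⁻³ = [E]³/(ℏc)³.
1 GeV³ → 1/(ℏc)³ × (1 GeV in J)³ = 1.31 × 10^47 m⁻³.
Convert the energy scale: 97.9 MeV³ = 9.79 × 10^-8 GeV³.
Result: 9.79 × 10^-8 × 1.31 × 10^47 = 1.28 × 10^40 m⁻³.

1.28 × 10^40 m⁻³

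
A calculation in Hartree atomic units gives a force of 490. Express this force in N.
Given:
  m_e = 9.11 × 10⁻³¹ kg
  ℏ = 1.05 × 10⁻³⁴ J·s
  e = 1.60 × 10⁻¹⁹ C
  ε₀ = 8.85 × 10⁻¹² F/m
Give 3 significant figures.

4.08 × 10⁻⁵ N

One atomic unit of force: F_au = E_h/a₀ = m_e²e⁶/((4πε₀)³ℏ⁴) = 8.33 × 10⁻⁸ N.
490 × 8.33 × 10⁻⁸ N = 4.08 × 10⁻⁵ N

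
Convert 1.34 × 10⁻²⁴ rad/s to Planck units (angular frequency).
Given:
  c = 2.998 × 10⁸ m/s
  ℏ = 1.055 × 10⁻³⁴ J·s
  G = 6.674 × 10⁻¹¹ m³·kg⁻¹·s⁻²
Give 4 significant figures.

Planck angular frequency: ω_P = √(c⁵/(ℏG)) = 1.855 × 10⁴³ rad/s.
1.34 × 10⁻²⁴ / 1.855 × 10⁴³ = 7.225 × 10⁻⁶⁸

7.225 × 10⁻⁶⁸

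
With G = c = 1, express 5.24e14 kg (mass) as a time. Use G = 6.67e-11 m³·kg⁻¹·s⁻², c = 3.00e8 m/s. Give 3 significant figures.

Mass → time via G/c³.
5.24e14 kg × (G/c³) = 1.29e-21 s

1.29e-21 s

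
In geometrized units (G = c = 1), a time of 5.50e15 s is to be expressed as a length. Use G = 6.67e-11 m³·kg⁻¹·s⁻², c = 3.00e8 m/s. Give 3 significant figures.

Time → length via c.
5.50e15 s × (c) = 1.65e24 m

1.65e24 m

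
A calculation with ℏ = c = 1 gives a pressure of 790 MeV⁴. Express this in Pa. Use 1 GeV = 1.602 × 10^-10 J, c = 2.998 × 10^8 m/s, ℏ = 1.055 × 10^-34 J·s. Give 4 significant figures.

Pressure is [E]/[L]³ = [E]⁴/(ℏc)³.
1 GeV⁴ → 1/(ℏc)³ × (1 GeV in J)⁴ = 2.082 × 10^37 Pa.
Convert the energy scale: 790 MeV⁴ = 7.90 × 10^-10 GeV⁴.
Result: 7.90 × 10^-10 × 2.082 × 10^37 = 1.644 × 10^28 Pa.

1.644 × 10^28 Pa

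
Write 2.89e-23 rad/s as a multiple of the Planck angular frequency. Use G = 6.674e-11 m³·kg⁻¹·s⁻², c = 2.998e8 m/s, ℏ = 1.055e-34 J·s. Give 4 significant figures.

1.558e-66

Planck angular frequency: ω_P = √(c⁵/(ℏG)) = 1.855e43 rad/s.
2.89e-23 / 1.855e43 = 1.558e-66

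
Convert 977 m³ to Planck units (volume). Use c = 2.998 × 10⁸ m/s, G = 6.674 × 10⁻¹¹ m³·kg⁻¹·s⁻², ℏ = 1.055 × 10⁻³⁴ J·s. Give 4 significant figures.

2.313 × 10¹⁰⁷

Planck volume: V_P = (ℏG/c³)^(3/2) = 4.224 × 10⁻¹⁰⁵ m³.
977 / 4.224 × 10⁻¹⁰⁵ = 2.313 × 10¹⁰⁷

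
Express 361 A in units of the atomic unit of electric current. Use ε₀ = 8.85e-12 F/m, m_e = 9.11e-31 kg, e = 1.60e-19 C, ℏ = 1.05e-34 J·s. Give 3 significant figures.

5.41e4

atomic unit of electric current: I_au = e E_h/ℏ = m_e e⁵/((4πε₀)²ℏ³) = 6.67e-3 A.
361 / 6.67e-3 = 5.41e4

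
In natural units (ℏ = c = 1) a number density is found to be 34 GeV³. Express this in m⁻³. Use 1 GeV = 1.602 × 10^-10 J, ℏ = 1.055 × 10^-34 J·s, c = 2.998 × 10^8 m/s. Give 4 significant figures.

Number density is [L]⁻³ = [E]³/(ℏc)³.
1 GeV³ → 1/(ℏc)³ × (1 GeV in J)³ = 1.299 × 10^47 m⁻³.
Result: 34 × 1.299 × 10^47 = 4.418 × 10^48 m⁻³.

4.418 × 10^48 m⁻³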